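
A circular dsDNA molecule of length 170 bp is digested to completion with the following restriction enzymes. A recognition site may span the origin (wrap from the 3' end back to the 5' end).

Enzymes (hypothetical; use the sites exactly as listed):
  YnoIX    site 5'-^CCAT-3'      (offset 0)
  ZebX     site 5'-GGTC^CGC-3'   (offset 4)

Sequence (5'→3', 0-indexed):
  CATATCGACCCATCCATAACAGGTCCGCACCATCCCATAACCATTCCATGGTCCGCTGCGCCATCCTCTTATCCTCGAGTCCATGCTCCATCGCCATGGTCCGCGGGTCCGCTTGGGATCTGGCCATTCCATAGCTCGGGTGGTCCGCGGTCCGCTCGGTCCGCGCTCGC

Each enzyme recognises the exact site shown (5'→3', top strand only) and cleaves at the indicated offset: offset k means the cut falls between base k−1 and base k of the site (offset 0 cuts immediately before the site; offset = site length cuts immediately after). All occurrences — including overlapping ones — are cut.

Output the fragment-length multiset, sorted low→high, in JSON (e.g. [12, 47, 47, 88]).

Per-enzyme occurrences:
  YnoIX CCAT/0: at [9, 13, 29, 34, 40, 45, 60, 80, 87, 93, 123, 128, 169] ⇒ [9, 13, 29, 34, 40, 45, 60, 80, 87, 93, 123, 128, 169]
  ZebX GGTCCGC/4: at [21, 49, 97, 105, 141, 148, 157] ⇒ [25, 53, 101, 109, 145, 152, 161]

All cut coordinates (distinct, sorted): [9, 13, 25, 29, 34, 40, 45, 53, 60, 80, 87, 93, 101, 109, 123, 128, 145, 152, 161, 169]

Fragments:
  9→13: 4 bp
  13→25: 12 bp
  25→29: 4 bp
  29→34: 5 bp
  34→40: 6 bp
  40→45: 5 bp
  45→53: 8 bp
  53→60: 7 bp
  60→80: 20 bp
  80→87: 7 bp
  87→93: 6 bp
  93→101: 8 bp
  101→109: 8 bp
  109→123: 14 bp
  123→128: 5 bp
  128→145: 17 bp
  145→152: 7 bp
  152→161: 9 bp
  161→169: 8 bp
  169→9 (wrap): 170-169+9 = 10 bp

[4,4,5,5,5,6,6,7,7,7,8,8,8,8,9,10,12,14,17,20]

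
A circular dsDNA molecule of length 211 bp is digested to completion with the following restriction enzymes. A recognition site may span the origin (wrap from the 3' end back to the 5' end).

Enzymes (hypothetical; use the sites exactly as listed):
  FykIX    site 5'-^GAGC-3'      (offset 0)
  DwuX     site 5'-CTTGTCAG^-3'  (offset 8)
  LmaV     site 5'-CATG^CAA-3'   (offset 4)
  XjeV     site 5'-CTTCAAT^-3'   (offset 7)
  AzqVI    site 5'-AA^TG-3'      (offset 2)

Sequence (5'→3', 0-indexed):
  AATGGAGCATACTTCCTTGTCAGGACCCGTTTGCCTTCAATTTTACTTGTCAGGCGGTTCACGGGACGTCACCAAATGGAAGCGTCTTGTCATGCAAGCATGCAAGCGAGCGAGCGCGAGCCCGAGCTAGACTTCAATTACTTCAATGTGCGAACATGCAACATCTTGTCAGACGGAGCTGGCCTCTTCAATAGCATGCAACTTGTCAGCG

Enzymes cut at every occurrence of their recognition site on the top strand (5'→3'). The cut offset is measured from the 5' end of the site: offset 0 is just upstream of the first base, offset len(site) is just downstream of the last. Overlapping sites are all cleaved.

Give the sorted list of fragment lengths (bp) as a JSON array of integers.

Site scan:
  FykIX GAGC/0: at [4, 107, 111, 117, 123, 175] ⇒ [4, 107, 111, 117, 123, 175]
  DwuX CTTGTCAG/8: at [15, 45, 164, 201] ⇒ [23, 53, 172, 209]
  LmaV CATGCAA/4: at [90, 98, 154, 194] ⇒ [94, 102, 158, 198]
  XjeV CTTCAAT/7: at [34, 131, 140, 185] ⇒ [41, 138, 147, 192]
  AzqVI AATG/2: at [0, 74, 144] ⇒ [2, 76, 146]

Pooled cuts: [2, 4, 23, 41, 53, 76, 94, 102, 107, 111, 117, 123, 138, 146, 147, 158, 172, 175, 192, 198, 209]

Fragment lengths:
  2→4: 2 bp
  4→23: 19 bp
  23→41: 18 bp
  41→53: 12 bp
  53→76: 23 bp
  76→94: 18 bp
  94→102: 8 bp
  102→107: 5 bp
  107→111: 4 bp
  111→117: 6 bp
  117→123: 6 bp
  123→138: 15 bp
  138→146: 8 bp
  146→147: 1 bp
  147→158: 11 bp
  158→172: 14 bp
  172→175: 3 bp
  175→192: 17 bp
  192→198: 6 bp
  198→209: 11 bp
  209→2 (wrap): 211-209+2 = 4 bp

[1,2,3,4,4,5,6,6,6,8,8,11,11,12,14,15,17,18,18,19,23]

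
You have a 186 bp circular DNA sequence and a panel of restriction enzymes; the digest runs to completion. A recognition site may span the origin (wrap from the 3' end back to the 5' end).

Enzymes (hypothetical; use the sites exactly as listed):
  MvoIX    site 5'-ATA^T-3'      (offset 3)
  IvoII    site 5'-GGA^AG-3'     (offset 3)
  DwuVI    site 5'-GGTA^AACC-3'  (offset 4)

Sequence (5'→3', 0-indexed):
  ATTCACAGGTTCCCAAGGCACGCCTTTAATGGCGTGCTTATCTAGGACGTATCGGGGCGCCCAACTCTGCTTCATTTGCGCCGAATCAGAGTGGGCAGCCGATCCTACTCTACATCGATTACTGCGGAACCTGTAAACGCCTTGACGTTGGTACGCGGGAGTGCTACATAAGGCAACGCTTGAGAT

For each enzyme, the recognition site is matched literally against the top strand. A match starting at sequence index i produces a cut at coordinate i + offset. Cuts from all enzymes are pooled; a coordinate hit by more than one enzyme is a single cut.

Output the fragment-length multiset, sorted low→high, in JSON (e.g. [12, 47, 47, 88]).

[186]

Scan for sites:
  MvoIX (ATAT, off=3): starts [184] → cuts [1]
  IvoII (GGAAG, off=3): no sites
  DwuVI (GGTAAACC, off=4): no sites

All cut coordinates (distinct, sorted): [1]

Fragment lengths:
  1→1 (wrap): 186-1+1 = 186 bp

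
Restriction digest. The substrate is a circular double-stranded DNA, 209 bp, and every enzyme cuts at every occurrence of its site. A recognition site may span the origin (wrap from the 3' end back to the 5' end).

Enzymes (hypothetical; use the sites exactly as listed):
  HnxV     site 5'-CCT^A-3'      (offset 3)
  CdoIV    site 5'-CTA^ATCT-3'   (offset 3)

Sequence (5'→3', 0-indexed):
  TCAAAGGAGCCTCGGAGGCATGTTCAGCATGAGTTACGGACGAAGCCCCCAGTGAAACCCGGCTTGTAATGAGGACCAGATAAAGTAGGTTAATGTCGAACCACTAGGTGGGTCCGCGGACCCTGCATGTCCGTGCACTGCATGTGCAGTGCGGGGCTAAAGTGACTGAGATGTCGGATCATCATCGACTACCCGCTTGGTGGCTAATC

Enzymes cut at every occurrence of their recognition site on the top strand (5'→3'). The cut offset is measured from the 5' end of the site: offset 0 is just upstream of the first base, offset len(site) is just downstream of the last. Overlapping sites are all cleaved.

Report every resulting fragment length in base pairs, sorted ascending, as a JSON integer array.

[209]

Site scan:
  HnxV (CCTA, off=3): no sites
  CdoIV (CTAATCT, off=3): starts [203] → cuts [206]

All cut coordinates (distinct, sorted): [206]

Fragment lengths:
  206→206 (wrap): 209-206+206 = 209 bp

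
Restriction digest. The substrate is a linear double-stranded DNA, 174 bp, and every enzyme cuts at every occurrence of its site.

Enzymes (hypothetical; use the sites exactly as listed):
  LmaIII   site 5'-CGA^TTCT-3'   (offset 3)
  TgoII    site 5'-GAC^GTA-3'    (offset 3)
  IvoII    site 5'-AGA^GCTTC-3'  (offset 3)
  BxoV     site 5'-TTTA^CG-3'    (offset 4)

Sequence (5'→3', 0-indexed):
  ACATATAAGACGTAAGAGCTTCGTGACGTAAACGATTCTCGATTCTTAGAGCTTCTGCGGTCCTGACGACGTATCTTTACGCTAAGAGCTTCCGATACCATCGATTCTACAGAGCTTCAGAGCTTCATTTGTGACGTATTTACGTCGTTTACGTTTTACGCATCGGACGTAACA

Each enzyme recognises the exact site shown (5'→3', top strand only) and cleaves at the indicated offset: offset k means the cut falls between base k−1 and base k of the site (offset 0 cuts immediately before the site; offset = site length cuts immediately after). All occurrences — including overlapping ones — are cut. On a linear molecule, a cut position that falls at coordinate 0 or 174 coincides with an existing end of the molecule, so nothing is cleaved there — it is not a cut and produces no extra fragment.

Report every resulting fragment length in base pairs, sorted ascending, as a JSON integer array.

[6,6,7,7,7,8,8,8,8,9,9,9,10,10,11,14,17,20]

Per-enzyme occurrences:
  LmaIII CGATTCT/3: at [32, 39, 101] ⇒ [35, 42, 104]
  TgoII GACGTA/3: at [8, 24, 67, 132, 165] ⇒ [11, 27, 70, 135, 168]
  IvoII AGAGCTTC/3: at [14, 47, 84, 110, 118] ⇒ [17, 50, 87, 113, 121]
  BxoV TTTACG/4: at [75, 138, 147, 154] ⇒ [79, 142, 151, 158]

Pooled cuts: [11, 17, 27, 35, 42, 50, 70, 79, 87, 104, 113, 121, 135, 142, 151, 158, 168]

Fragment lengths:
  [0,11): 11 bp
  [11,17): 6 bp
  [17,27): 10 bp
  [27,35): 8 bp
  [35,42): 7 bp
  [42,50): 8 bp
  [50,70): 20 bp
  [70,79): 9 bp
  [79,87): 8 bp
  [87,104): 17 bp
  [104,113): 9 bp
  [113,121): 8 bp
  [121,135): 14 bp
  [135,142): 7 bp
  [142,151): 9 bp
  [151,158): 7 bp
  [158,168): 10 bp
  [168,174): 6 bp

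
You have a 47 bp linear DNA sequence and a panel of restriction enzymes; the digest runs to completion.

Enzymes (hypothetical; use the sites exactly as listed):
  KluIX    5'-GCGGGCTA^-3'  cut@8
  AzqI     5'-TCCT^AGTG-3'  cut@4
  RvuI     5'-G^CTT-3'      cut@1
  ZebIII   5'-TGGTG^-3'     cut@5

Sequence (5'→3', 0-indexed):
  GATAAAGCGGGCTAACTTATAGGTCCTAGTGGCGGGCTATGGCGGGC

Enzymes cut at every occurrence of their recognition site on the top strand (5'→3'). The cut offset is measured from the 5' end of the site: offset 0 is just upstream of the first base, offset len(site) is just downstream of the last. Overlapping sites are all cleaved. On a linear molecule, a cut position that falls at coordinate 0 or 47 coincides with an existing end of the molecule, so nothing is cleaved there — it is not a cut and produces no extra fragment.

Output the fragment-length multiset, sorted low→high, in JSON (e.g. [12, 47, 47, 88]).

[8,12,13,14]

Site scan:
  KluIX GCGGGCTA/8: at [6, 31] ⇒ [14, 39]
  AzqI TCCTAGTG/4: at [23] ⇒ [27]
  RvuI (GCTT, off=1): no sites
  ZebIII (TGGTG, off=5): no sites

Pooled cuts: [14, 27, 39]

Fragments:
  [0,14): 14 bp
  [14,27): 13 bp
  [27,39): 12 bp
  [39,47): 8 bp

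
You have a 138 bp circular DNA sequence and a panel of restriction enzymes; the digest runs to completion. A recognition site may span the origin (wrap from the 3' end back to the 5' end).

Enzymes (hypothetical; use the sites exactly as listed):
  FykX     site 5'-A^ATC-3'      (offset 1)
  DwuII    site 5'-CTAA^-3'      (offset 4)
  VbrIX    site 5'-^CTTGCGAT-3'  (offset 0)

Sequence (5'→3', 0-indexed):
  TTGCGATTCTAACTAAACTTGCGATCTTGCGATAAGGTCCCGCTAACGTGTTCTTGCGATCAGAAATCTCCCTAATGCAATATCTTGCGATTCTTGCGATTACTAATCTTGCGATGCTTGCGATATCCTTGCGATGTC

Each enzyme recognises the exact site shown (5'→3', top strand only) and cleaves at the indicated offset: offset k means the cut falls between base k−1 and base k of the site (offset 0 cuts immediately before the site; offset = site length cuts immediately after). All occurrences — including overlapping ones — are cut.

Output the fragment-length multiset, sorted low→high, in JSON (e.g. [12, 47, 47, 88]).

[1,1,1,4,6,8,8,9,9,10,10,11,13,13,13,21]

Site scan:
  FykX (AATC, off=1): starts [64, 104] → cuts [65, 105]
  DwuII (CTAA, off=4): starts [8, 12, 42, 71, 102] → cuts [12, 16, 46, 75, 106]
  VbrIX (CTTGCGAT, off=0): starts [17, 25, 52, 83, 92, 107, 116, 127, 137] → cuts [17, 25, 52, 83, 92, 107, 116, 127, 137]

Pooled cuts: [12, 16, 17, 25, 46, 52, 65, 75, 83, 92, 105, 106, 107, 116, 127, 137]

Fragments:
  12→16: 4 bp
  16→17: 1 bp
  17→25: 8 bp
  25→46: 21 bp
  46→52: 6 bp
  52→65: 13 bp
  65→75: 10 bp
  75→83: 8 bp
  83→92: 9 bp
  92→105: 13 bp
  105→106: 1 bp
  106→107: 1 bp
  107→116: 9 bp
  116→127: 11 bp
  127→137: 10 bp
  137→12 (wrap): 138-137+12 = 13 bp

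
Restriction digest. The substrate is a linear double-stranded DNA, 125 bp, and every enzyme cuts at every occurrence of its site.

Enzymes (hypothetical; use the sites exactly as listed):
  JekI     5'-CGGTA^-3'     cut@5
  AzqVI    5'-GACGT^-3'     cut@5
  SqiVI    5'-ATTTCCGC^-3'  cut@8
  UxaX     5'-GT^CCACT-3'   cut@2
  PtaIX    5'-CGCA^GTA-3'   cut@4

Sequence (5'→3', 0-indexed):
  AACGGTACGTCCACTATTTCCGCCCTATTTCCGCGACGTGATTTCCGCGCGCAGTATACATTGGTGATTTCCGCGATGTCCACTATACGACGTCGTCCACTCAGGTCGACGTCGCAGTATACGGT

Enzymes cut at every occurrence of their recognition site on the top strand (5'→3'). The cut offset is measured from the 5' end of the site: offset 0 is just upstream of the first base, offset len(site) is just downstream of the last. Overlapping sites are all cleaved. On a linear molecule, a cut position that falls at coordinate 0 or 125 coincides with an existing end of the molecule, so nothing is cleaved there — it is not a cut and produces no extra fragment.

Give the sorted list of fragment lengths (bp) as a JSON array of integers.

Site scan:
  JekI (CGGTA, off=5): starts [2] → cuts [7]
  AzqVI (GACGT, off=5): starts [34, 88, 107] → cuts [39, 93, 112]
  SqiVI (ATTTCCGC, off=8): starts [15, 26, 40, 66] → cuts [23, 34, 48, 74]
  UxaX (GTCCACT, off=2): starts [8, 77, 94] → cuts [10, 79, 96]
  PtaIX (CGCAGTA, off=4): starts [49, 112] → cuts [53, 116]

Pooled cuts: [7, 10, 23, 34, 39, 48, 53, 74, 79, 93, 96, 112, 116]

Fragments:
  [0,7): 7 bp
  [7,10): 3 bp
  [10,23): 13 bp
  [23,34): 11 bp
  [34,39): 5 bp
  [39,48): 9 bp
  [48,53): 5 bp
  [53,74): 21 bp
  [74,79): 5 bp
  [79,93): 14 bp
  [93,96): 3 bp
  [96,112): 16 bp
  [112,116): 4 bp
  [116,125): 9 bp

[3,3,4,5,5,5,7,9,9,11,13,14,16,21]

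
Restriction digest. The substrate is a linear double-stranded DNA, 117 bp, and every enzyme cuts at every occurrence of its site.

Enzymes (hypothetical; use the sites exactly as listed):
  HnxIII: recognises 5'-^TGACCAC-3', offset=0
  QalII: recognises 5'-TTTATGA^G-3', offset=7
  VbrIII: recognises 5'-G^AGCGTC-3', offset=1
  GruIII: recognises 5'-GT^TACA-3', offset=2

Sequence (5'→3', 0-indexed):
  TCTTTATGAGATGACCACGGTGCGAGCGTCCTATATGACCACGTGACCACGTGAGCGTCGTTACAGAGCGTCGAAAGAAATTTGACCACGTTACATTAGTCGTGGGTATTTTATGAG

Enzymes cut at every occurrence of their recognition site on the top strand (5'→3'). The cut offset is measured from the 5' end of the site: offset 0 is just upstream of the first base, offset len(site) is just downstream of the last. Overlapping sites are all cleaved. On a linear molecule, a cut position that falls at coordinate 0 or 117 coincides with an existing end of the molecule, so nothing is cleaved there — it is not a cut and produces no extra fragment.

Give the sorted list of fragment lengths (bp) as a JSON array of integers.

[1,2,5,8,8,9,9,10,11,13,16,25]

Site scan:
  HnxIII (TGACCAC, off=0): starts [11, 35, 43, 82] → cuts [11, 35, 43, 82]
  QalII (TTTATGAG, off=7): starts [2, 109] → cuts [9, 116]
  VbrIII (GAGCGTC, off=1): starts [23, 52, 65] → cuts [24, 53, 66]
  GruIII (GTTACA, off=2): starts [59, 89] → cuts [61, 91]

All cut coordinates (distinct, sorted): [9, 11, 24, 35, 43, 53, 61, 66, 82, 91, 116]

Fragment lengths:
  [0,9): 9 bp
  [9,11): 2 bp
  [11,24): 13 bp
  [24,35): 11 bp
  [35,43): 8 bp
  [43,53): 10 bp
  [53,61): 8 bp
  [61,66): 5 bp
  [66,82): 16 bp
  [82,91): 9 bp
  [91,116): 25 bp
  [116,117): 1 bp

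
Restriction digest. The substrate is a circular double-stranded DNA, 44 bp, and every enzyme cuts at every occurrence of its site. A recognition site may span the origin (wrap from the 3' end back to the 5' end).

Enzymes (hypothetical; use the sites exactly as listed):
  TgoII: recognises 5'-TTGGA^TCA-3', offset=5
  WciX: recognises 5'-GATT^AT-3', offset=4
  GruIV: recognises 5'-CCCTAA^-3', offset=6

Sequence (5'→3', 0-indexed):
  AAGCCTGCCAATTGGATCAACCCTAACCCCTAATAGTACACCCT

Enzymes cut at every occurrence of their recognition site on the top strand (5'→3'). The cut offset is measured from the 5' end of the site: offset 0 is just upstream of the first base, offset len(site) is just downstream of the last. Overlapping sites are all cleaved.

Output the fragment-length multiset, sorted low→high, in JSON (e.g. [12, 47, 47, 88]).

Per-enzyme occurrences:
  TgoII (TTGGATCA, off=5): starts [11] → cuts [16]
  WciX (GATTAT, off=4): no sites
  GruIV (CCCTAA, off=6): starts [20, 27, 40] → cuts [2, 26, 33]

Pooled cuts: [2, 16, 26, 33]

Fragments:
  2→16: 14 bp
  16→26: 10 bp
  26→33: 7 bp
  33→2 (wrap): 44-33+2 = 13 bp

[7,10,13,14]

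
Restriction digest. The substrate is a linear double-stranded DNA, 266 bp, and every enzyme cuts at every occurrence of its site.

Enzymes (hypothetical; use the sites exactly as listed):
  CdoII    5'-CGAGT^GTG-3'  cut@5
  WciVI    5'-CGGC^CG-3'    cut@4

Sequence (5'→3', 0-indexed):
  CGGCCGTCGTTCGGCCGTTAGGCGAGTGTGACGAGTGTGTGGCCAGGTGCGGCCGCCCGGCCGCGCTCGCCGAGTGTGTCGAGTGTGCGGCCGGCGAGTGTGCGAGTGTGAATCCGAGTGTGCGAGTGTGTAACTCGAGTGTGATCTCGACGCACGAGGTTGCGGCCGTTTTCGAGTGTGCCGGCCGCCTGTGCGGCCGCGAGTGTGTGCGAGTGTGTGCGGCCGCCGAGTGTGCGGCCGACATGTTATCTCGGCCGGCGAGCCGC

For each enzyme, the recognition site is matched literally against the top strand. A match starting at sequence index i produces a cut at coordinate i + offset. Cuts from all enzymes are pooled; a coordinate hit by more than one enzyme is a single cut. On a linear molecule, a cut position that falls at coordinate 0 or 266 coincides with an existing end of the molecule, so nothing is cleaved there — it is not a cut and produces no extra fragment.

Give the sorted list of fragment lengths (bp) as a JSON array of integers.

[4,7,7,7,8,8,8,8,8,8,9,9,9,10,11,11,11,12,12,12,13,14,17,17,26]

Scan for sites:
  CdoII (CGAGTGTG, off=5): starts [22, 31, 70, 79, 94, 102, 114, 122, 135, 172, 199, 209, 226] → cuts [27, 36, 75, 84, 99, 107, 119, 127, 140, 177, 204, 214, 231]
  WciVI (CGGCCG, off=4): starts [0, 11, 49, 57, 87, 162, 181, 193, 219, 234, 251] → cuts [4, 15, 53, 61, 91, 166, 185, 197, 223, 238, 255]

Pooled cuts: [4, 15, 27, 36, 53, 61, 75, 84, 91, 99, 107, 119, 127, 140, 166, 177, 185, 197, 204, 214, 223, 231, 238, 255]

Fragments:
  [0,4): 4 bp
  [4,15): 11 bp
  [15,27): 12 bp
  [27,36): 9 bp
  [36,53): 17 bp
  [53,61): 8 bp
  [61,75): 14 bp
  [75,84): 9 bp
  [84,91): 7 bp
  [91,99): 8 bp
  [99,107): 8 bp
  [107,119): 12 bp
  [119,127): 8 bp
  [127,140): 13 bp
  [140,166): 26 bp
  [166,177): 11 bp
  [177,185): 8 bp
  [185,197): 12 bp
  [197,204): 7 bp
  [204,214): 10 bp
  [214,223): 9 bp
  [223,231): 8 bp
  [231,238): 7 bp
  [238,255): 17 bp
  [255,266): 11 bp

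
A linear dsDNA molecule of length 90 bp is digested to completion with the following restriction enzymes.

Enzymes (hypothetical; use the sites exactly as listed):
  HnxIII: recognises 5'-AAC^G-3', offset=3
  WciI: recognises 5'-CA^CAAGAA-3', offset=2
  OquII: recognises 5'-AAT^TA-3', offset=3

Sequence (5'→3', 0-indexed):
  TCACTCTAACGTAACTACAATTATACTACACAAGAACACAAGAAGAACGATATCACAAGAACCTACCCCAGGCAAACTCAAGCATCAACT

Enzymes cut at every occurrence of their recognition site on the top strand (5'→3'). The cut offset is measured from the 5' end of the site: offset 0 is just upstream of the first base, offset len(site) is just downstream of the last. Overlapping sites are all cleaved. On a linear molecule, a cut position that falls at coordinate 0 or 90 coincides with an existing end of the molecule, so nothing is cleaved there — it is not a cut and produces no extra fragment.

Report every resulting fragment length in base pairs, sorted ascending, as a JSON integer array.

Site scan:
  HnxIII (AACG, off=3): starts [7, 45] → cuts [10, 48]
  WciI (CACAAGAA, off=2): starts [28, 36, 53] → cuts [30, 38, 55]
  OquII (AATTA, off=3): starts [18] → cuts [21]

Pooled cuts: [10, 21, 30, 38, 48, 55]

Fragments:
  [0,10): 10 bp
  [10,21): 11 bp
  [21,30): 9 bp
  [30,38): 8 bp
  [38,48): 10 bp
  [48,55): 7 bp
  [55,90): 35 bp

[7,8,9,10,10,11,35]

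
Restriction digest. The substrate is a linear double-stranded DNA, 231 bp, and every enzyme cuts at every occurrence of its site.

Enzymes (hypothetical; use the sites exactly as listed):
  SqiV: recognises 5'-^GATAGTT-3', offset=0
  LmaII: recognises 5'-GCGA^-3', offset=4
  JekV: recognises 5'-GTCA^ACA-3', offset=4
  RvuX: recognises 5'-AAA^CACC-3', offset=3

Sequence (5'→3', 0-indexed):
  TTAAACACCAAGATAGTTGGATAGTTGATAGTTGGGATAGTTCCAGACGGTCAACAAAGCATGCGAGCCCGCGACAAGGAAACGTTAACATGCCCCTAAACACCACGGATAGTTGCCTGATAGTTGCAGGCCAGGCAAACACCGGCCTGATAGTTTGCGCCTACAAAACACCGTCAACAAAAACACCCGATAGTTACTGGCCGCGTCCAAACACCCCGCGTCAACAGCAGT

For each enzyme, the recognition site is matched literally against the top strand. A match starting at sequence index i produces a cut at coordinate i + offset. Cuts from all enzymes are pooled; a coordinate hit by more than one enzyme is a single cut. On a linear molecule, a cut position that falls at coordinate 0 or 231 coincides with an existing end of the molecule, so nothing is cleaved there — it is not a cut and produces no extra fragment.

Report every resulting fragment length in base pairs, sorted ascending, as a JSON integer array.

[5,5,6,7,7,7,8,8,8,8,9,9,11,12,13,18,20,21,23,26]

Scan for sites:
  SqiV (GATAGTT, off=0): starts [11, 19, 26, 35, 107, 118, 148, 188] → cuts [11, 19, 26, 35, 107, 118, 148, 188]
  LmaII (GCGA, off=4): starts [62, 70] → cuts [66, 74]
  JekV (GTCAACA, off=4): starts [49, 172, 219] → cuts [53, 176, 223]
  RvuX (AAACACC, off=3): starts [2, 97, 136, 165, 180, 208] → cuts [5, 100, 139, 168, 183, 211]

All cut coordinates (distinct, sorted): [5, 11, 19, 26, 35, 53, 66, 74, 100, 107, 118, 139, 148, 168, 176, 183, 188, 211, 223]

Fragments:
  [0,5): 5 bp
  [5,11): 6 bp
  [11,19): 8 bp
  [19,26): 7 bp
  [26,35): 9 bp
  [35,53): 18 bp
  [53,66): 13 bp
  [66,74): 8 bp
  [74,100): 26 bp
  [100,107): 7 bp
  [107,118): 11 bp
  [118,139): 21 bp
  [139,148): 9 bp
  [148,168): 20 bp
  [168,176): 8 bp
  [176,183): 7 bp
  [183,188): 5 bp
  [188,211): 23 bp
  [211,223): 12 bp
  [223,231): 8 bp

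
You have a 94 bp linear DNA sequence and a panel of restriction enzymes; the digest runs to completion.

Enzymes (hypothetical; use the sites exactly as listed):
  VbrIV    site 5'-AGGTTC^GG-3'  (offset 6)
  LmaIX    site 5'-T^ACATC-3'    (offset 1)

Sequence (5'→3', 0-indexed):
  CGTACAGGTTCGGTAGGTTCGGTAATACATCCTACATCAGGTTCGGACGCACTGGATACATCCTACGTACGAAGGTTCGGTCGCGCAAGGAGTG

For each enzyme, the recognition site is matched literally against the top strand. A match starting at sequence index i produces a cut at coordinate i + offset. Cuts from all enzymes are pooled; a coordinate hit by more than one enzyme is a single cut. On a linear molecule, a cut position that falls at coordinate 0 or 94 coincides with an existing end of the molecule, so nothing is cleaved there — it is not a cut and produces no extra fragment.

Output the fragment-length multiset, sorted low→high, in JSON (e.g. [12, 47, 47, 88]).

Per-enzyme occurrences:
  VbrIV AGGTTCGG/6: at [5, 14, 38, 72] ⇒ [11, 20, 44, 78]
  LmaIX TACATC/1: at [25, 32, 56] ⇒ [26, 33, 57]

Pooled cuts: [11, 20, 26, 33, 44, 57, 78]

Fragments:
  [0,11): 11 bp
  [11,20): 9 bp
  [20,26): 6 bp
  [26,33): 7 bp
  [33,44): 11 bp
  [44,57): 13 bp
  [57,78): 21 bp
  [78,94): 16 bp

[6,7,9,11,11,13,16,21]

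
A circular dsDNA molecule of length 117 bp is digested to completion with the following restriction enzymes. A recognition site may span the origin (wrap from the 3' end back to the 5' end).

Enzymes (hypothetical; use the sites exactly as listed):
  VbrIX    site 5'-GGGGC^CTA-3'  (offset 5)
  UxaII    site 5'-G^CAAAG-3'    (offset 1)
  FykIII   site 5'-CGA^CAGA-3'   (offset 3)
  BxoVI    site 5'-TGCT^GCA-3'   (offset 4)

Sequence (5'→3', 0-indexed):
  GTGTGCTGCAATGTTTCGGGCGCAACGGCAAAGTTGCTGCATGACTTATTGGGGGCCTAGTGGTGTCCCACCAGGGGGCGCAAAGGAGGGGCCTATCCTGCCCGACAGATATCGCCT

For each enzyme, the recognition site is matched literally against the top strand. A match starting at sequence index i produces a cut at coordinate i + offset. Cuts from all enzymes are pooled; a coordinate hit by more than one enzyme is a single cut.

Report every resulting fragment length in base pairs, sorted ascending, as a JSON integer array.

Per-enzyme occurrences:
  VbrIX (GGGGCCTA, off=5): starts [51, 87] → cuts [56, 92]
  UxaII (GCAAAG, off=1): starts [27, 79] → cuts [28, 80]
  FykIII (CGACAGA, off=3): starts [102] → cuts [105]
  BxoVI (TGCTGCA, off=4): starts [3, 34] → cuts [7, 38]

Pooled cuts: [7, 28, 38, 56, 80, 92, 105]

Fragments:
  7→28: 21 bp
  28→38: 10 bp
  38→56: 18 bp
  56→80: 24 bp
  80→92: 12 bp
  92→105: 13 bp
  105→7 (wrap): 117-105+7 = 19 bp

[10,12,13,18,19,21,24]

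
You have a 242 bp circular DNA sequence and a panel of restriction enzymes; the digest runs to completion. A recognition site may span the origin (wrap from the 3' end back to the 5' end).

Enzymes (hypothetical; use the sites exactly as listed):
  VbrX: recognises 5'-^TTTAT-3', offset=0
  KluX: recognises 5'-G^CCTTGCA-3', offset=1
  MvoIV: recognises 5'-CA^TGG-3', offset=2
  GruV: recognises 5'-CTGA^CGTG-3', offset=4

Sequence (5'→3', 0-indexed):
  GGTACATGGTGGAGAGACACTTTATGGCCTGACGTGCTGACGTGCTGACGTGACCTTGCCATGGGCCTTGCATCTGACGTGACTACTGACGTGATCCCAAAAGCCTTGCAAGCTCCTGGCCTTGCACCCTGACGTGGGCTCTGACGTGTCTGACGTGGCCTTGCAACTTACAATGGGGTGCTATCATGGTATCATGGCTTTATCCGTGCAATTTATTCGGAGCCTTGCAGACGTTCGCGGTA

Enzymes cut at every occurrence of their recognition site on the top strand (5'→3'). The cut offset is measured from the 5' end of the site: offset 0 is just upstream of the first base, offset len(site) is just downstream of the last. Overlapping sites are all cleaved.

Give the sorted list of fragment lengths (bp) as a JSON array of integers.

Per-enzyme occurrences:
  VbrX TTTAT/0: at [20, 198, 211] ⇒ [20, 198, 211]
  KluX GCCTTGCA/1: at [64, 102, 118, 157, 221] ⇒ [65, 103, 119, 158, 222]
  MvoIV CATGG/2: at [4, 59, 184, 192] ⇒ [6, 61, 186, 194]
  GruV CTGACGTG/4: at [28, 36, 44, 73, 85, 128, 140, 149] ⇒ [32, 40, 48, 77, 89, 132, 144, 153]

Pooled cuts: [6, 20, 32, 40, 48, 61, 65, 77, 89, 103, 119, 132, 144, 153, 158, 186, 194, 198, 211, 222]

Fragment lengths:
  6→20: 14 bp
  20→32: 12 bp
  32→40: 8 bp
  40→48: 8 bp
  48→61: 13 bp
  61→65: 4 bp
  65→77: 12 bp
  77→89: 12 bp
  89→103: 14 bp
  103→119: 16 bp
  119→132: 13 bp
  132→144: 12 bp
  144→153: 9 bp
  153→158: 5 bp
  158→186: 28 bp
  186→194: 8 bp
  194→198: 4 bp
  198→211: 13 bp
  211→222: 11 bp
  222→6 (wrap): 242-222+6 = 26 bp

[4,4,5,8,8,8,9,11,12,12,12,12,13,13,13,14,14,16,26,28]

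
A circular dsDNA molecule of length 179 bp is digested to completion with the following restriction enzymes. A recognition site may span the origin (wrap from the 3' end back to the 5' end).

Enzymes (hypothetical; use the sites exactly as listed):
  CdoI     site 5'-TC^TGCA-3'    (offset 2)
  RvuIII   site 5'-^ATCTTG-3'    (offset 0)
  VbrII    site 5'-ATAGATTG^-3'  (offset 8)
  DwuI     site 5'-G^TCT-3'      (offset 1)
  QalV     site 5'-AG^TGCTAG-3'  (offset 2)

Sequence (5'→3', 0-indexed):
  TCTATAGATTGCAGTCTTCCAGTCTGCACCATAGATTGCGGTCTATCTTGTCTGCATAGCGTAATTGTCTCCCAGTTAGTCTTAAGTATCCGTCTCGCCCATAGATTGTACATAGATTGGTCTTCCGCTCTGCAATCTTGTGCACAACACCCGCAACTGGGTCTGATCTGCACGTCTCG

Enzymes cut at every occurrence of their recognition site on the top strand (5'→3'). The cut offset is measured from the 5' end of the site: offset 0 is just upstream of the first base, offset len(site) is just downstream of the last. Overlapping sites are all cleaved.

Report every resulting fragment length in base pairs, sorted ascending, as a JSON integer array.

[1,2,2,3,3,3,4,5,6,6,7,8,10,11,11,12,13,14,15,16,27]

Site scan:
  CdoI (TCTGCA, off=2): starts [22, 50, 128, 166] → cuts [24, 52, 130, 168]
  RvuIII (ATCTTG, off=0): starts [44, 134] → cuts [44, 134]
  VbrII (ATAGATTG, off=8): starts [3, 30, 100, 111] → cuts [11, 38, 108, 119]
  DwuI (GTCT, off=1): starts [13, 21, 40, 49, 66, 78, 91, 119, 160, 173, 178] → cuts [0, 14, 22, 41, 50, 67, 79, 92, 120, 161, 174]
  QalV (AGTGCTAG, off=2): no sites

All cut coordinates (distinct, sorted): [0, 11, 14, 22, 24, 38, 41, 44, 50, 52, 67, 79, 92, 108, 119, 120, 130, 134, 161, 168, 174]

Fragments:
  0→11: 11 bp
  11→14: 3 bp
  14→22: 8 bp
  22→24: 2 bp
  24→38: 14 bp
  38→41: 3 bp
  41→44: 3 bp
  44→50: 6 bp
  50→52: 2 bp
  52→67: 15 bp
  67→79: 12 bp
  79→92: 13 bp
  92→108: 16 bp
  108→119: 11 bp
  119→120: 1 bp
  120→130: 10 bp
  130→134: 4 bp
  134→161: 27 bp
  161→168: 7 bp
  168→174: 6 bp
  174→0 (wrap): 179-174+0 = 5 bp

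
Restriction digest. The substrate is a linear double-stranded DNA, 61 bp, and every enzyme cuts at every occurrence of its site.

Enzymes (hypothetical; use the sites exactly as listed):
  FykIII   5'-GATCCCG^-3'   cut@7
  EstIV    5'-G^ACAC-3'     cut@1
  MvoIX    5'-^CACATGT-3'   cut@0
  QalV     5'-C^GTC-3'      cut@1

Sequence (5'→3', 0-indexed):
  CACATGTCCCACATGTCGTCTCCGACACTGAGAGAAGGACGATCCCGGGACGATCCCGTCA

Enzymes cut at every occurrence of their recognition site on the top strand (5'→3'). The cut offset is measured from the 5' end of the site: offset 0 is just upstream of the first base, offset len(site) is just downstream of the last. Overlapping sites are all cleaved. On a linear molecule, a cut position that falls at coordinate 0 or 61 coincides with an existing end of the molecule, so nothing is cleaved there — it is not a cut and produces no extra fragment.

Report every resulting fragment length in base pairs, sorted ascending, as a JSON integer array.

[1,3,7,8,9,10,23]

Site scan:
  FykIII (GATCCCG, off=7): starts [40, 51] → cuts [47, 58]
  EstIV (GACAC, off=1): starts [23] → cuts [24]
  MvoIX (CACATGT, off=0): starts [0, 9] → cuts [9] (position 0 is a terminus of the linear molecule — no cut)
  QalV (CGTC, off=1): starts [16, 56] → cuts [17, 57]

All cut coordinates (distinct, sorted): [9, 17, 24, 47, 57, 58]

Fragment lengths:
  [0,9): 9 bp
  [9,17): 8 bp
  [17,24): 7 bp
  [24,47): 23 bp
  [47,57): 10 bp
  [57,58): 1 bp
  [58,61): 3 bp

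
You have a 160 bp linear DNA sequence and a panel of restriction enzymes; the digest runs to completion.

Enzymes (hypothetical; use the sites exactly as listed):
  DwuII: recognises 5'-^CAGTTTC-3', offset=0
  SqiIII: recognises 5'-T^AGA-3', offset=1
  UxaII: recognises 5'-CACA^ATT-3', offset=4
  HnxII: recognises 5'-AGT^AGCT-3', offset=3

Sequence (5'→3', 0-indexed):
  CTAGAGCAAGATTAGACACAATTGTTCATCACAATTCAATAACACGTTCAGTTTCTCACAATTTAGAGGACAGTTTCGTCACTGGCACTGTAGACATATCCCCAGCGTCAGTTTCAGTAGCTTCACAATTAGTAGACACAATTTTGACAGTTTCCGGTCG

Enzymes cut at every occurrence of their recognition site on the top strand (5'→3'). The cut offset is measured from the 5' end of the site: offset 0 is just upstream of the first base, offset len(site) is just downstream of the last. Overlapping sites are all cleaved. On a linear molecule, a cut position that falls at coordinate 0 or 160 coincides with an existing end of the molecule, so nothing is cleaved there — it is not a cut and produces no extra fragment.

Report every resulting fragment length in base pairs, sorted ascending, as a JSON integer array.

Per-enzyme occurrences:
  DwuII CAGTTTC/0: at [48, 70, 108, 147] ⇒ [48, 70, 108, 147]
  SqiIII TAGA/1: at [1, 12, 63, 90, 132] ⇒ [2, 13, 64, 91, 133]
  UxaII CACAATT/4: at [16, 29, 56, 123, 136] ⇒ [20, 33, 60, 127, 140]
  HnxII AGTAGCT/3: at [115] ⇒ [118]

Pooled cuts: [2, 13, 20, 33, 48, 60, 64, 70, 91, 108, 118, 127, 133, 140, 147]

Fragment lengths:
  [0,2): 2 bp
  [2,13): 11 bp
  [13,20): 7 bp
  [20,33): 13 bp
  [33,48): 15 bp
  [48,60): 12 bp
  [60,64): 4 bp
  [64,70): 6 bp
  [70,91): 21 bp
  [91,108): 17 bp
  [108,118): 10 bp
  [118,127): 9 bp
  [127,133): 6 bp
  [133,140): 7 bp
  [140,147): 7 bp
  [147,160): 13 bp

[2,4,6,6,7,7,7,9,10,11,12,13,13,15,17,21]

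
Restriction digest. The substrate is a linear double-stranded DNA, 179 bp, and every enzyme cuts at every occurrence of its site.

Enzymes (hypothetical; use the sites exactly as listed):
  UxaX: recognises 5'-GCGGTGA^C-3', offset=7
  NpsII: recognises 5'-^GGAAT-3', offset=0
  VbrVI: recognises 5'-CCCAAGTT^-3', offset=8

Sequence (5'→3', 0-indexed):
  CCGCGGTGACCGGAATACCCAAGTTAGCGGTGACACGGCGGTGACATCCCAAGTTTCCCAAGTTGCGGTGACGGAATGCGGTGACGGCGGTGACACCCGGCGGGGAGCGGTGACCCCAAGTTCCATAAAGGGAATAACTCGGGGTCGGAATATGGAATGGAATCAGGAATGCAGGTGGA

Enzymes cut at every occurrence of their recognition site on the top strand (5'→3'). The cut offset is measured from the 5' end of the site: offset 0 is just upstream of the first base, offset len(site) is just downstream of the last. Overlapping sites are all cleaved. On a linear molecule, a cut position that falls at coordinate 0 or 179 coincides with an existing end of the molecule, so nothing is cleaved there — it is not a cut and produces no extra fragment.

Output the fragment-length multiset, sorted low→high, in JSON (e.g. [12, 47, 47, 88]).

[1,2,5,7,7,7,8,8,9,9,9,9,11,11,12,14,14,16,20]

Scan for sites:
  UxaX GCGGTGAC/7: at [2, 26, 37, 64, 77, 86, 106] ⇒ [9, 33, 44, 71, 84, 93, 113]
  NpsII GGAAT/0: at [11, 72, 130, 146, 153, 158, 165] ⇒ [11, 72, 130, 146, 153, 158, 165]
  VbrVI CCCAAGTT/8: at [17, 47, 56, 114] ⇒ [25, 55, 64, 122]

Pooled cuts: [9, 11, 25, 33, 44, 55, 64, 71, 72, 84, 93, 113, 122, 130, 146, 153, 158, 165]

Fragment lengths:
  [0,9): 9 bp
  [9,11): 2 bp
  [11,25): 14 bp
  [25,33): 8 bp
  [33,44): 11 bp
  [44,55): 11 bp
  [55,64): 9 bp
  [64,71): 7 bp
  [71,72): 1 bp
  [72,84): 12 bp
  [84,93): 9 bp
  [93,113): 20 bp
  [113,122): 9 bp
  [122,130): 8 bp
  [130,146): 16 bp
  [146,153): 7 bp
  [153,158): 5 bp
  [158,165): 7 bp
  [165,179): 14 bp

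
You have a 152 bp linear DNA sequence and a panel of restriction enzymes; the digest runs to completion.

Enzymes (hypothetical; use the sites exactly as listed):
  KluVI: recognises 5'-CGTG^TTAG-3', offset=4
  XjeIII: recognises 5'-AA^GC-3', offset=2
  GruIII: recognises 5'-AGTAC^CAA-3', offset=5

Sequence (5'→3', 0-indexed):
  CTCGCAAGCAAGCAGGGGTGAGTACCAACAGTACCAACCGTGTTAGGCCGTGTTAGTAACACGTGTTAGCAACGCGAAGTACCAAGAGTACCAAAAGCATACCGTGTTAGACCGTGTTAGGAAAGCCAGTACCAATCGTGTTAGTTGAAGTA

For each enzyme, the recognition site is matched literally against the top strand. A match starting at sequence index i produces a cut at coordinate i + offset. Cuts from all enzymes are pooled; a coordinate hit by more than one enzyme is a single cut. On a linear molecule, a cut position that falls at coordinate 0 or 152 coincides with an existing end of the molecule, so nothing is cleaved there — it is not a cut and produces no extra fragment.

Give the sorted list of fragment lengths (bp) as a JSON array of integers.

[4,5,7,8,8,8,8,9,9,10,10,10,12,13,14,17]

Scan for sites:
  KluVI (CGTGTTAG, off=4): starts [38, 48, 61, 102, 112, 136] → cuts [42, 52, 65, 106, 116, 140]
  XjeIII (AAGC, off=2): starts [5, 9, 94, 122] → cuts [7, 11, 96, 124]
  GruIII (AGTACCAA, off=5): starts [20, 29, 77, 86, 127] → cuts [25, 34, 82, 91, 132]

Pooled cuts: [7, 11, 25, 34, 42, 52, 65, 82, 91, 96, 106, 116, 124, 132, 140]

Fragments:
  [0,7): 7 bp
  [7,11): 4 bp
  [11,25): 14 bp
  [25,34): 9 bp
  [34,42): 8 bp
  [42,52): 10 bp
  [52,65): 13 bp
  [65,82): 17 bp
  [82,91): 9 bp
  [91,96): 5 bp
  [96,106): 10 bp
  [106,116): 10 bp
  [116,124): 8 bp
  [124,132): 8 bp
  [132,140): 8 bp
  [140,152): 12 bp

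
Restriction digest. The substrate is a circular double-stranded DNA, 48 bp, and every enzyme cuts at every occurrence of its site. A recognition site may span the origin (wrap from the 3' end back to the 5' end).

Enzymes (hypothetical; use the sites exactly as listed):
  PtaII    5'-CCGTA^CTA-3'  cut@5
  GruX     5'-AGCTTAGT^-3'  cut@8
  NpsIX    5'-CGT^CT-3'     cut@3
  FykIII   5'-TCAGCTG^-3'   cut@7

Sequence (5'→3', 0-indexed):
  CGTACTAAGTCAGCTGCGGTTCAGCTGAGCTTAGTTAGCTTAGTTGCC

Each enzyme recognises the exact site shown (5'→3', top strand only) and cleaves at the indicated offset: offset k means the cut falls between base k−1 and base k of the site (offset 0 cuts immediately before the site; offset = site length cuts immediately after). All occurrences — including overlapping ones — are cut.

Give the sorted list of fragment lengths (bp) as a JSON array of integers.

Scan for sites:
  PtaII (CCGTACTA, off=5): starts [47] → cuts [4]
  GruX (AGCTTAGT, off=8): starts [27, 36] → cuts [35, 44]
  NpsIX (CGTCT, off=3): no sites
  FykIII (TCAGCTG, off=7): starts [9, 20] → cuts [16, 27]

Pooled cuts: [4, 16, 27, 35, 44]

Fragment lengths:
  4→16: 12 bp
  16→27: 11 bp
  27→35: 8 bp
  35→44: 9 bp
  44→4 (wrap): 48-44+4 = 8 bp

[8,8,9,11,12]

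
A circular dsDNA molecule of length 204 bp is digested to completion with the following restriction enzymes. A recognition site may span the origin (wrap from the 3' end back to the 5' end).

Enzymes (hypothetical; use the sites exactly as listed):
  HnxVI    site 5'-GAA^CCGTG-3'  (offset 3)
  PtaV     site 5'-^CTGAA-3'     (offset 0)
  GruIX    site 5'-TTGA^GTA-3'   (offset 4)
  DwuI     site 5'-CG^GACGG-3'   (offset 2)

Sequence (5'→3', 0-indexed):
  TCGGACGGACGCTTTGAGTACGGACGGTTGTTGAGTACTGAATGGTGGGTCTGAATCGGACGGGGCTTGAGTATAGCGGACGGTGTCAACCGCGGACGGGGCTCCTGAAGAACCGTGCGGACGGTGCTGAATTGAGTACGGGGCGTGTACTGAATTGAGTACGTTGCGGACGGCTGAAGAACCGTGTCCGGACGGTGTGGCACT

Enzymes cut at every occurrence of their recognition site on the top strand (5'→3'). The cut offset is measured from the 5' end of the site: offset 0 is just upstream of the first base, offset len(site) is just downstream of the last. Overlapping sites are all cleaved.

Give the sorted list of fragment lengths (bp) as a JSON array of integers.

[3,5,5,7,7,8,8,8,8,9,9,9,10,10,12,12,13,14,14,16,17]

Per-enzyme occurrences:
  HnxVI (GAACCGTG, off=3): starts [109, 178] → cuts [112, 181]
  PtaV (CTGAA, off=0): starts [37, 50, 104, 126, 149, 173] → cuts [37, 50, 104, 126, 149, 173]
  GruIX (TTGAGTA, off=4): starts [13, 30, 66, 131, 154] → cuts [17, 34, 70, 135, 158]
  DwuI (CGGACGG, off=2): starts [1, 20, 56, 76, 92, 117, 166, 188] → cuts [3, 22, 58, 78, 94, 119, 168, 190]

Pooled cuts: [3, 17, 22, 34, 37, 50, 58, 70, 78, 94, 104, 112, 119, 126, 135, 149, 158, 168, 173, 181, 190]

Fragment lengths:
  3→17: 14 bp
  17→22: 5 bp
  22→34: 12 bp
  34→37: 3 bp
  37→50: 13 bp
  50→58: 8 bp
  58→70: 12 bp
  70→78: 8 bp
  78→94: 16 bp
  94→104: 10 bp
  104→112: 8 bp
  112→119: 7 bp
  119→126: 7 bp
  126→135: 9 bp
  135→149: 14 bp
  149→158: 9 bp
  158→168: 10 bp
  168→173: 5 bp
  173→181: 8 bp
  181→190: 9 bp
  190→3 (wrap): 204-190+3 = 17 bp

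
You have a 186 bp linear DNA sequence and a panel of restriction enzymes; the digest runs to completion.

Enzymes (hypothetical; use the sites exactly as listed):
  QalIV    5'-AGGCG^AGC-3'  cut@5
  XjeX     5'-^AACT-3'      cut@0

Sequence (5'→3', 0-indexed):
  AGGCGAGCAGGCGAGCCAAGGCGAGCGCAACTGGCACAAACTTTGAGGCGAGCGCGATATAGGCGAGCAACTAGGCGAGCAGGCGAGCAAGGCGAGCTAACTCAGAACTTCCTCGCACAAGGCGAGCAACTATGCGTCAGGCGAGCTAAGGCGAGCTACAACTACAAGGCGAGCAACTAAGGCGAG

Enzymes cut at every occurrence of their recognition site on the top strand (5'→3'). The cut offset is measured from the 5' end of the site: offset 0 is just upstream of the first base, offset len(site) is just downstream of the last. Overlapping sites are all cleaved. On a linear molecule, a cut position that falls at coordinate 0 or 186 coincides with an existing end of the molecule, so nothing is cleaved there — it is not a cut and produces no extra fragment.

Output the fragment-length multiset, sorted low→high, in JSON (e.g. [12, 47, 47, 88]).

[3,3,3,4,5,5,6,7,8,8,9,9,10,10,10,12,12,12,15,16,19]

Scan for sites:
  QalIV (AGGCGAGC, off=5): starts [0, 8, 18, 45, 60, 72, 80, 89, 119, 138, 148, 166] → cuts [5, 13, 23, 50, 65, 77, 85, 94, 124, 143, 153, 171]
  XjeX (AACT, off=0): starts [28, 38, 68, 98, 105, 127, 159, 174] → cuts [28, 38, 68, 98, 105, 127, 159, 174]

Pooled cuts: [5, 13, 23, 28, 38, 50, 65, 68, 77, 85, 94, 98, 105, 124, 127, 143, 153, 159, 171, 174]

Fragment lengths:
  [0,5): 5 bp
  [5,13): 8 bp
  [13,23): 10 bp
  [23,28): 5 bp
  [28,38): 10 bp
  [38,50): 12 bp
  [50,65): 15 bp
  [65,68): 3 bp
  [68,77): 9 bp
  [77,85): 8 bp
  [85,94): 9 bp
  [94,98): 4 bp
  [98,105): 7 bp
  [105,124): 19 bp
  [124,127): 3 bp
  [127,143): 16 bp
  [143,153): 10 bp
  [153,159): 6 bp
  [159,171): 12 bp
  [171,174): 3 bp
  [174,186): 12 bp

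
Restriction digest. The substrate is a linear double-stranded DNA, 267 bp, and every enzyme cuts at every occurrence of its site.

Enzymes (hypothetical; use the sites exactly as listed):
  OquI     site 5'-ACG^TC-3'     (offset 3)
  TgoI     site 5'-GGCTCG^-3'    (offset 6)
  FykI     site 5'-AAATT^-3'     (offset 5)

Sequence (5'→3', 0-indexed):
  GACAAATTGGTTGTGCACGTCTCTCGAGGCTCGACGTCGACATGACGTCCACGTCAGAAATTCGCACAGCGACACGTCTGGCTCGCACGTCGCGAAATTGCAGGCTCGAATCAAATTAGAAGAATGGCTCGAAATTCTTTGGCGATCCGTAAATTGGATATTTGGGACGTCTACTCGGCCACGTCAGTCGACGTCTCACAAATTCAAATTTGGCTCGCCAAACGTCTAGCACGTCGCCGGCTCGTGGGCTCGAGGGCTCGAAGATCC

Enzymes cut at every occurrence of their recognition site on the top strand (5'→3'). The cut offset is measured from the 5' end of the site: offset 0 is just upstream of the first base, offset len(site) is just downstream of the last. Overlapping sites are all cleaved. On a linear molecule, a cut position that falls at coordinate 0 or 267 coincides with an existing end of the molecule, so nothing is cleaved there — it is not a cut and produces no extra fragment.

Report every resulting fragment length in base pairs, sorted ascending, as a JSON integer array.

[3,4,5,6,6,7,7,7,8,8,8,9,9,9,9,9,10,10,11,11,11,11,14,14,14,14,14,19]

Per-enzyme occurrences:
  OquI ACGTC/3: at [16, 33, 44, 50, 73, 86, 166, 180, 190, 221, 230] ⇒ [19, 36, 47, 53, 76, 89, 169, 183, 193, 224, 233]
  TgoI GGCTCG/6: at [27, 79, 102, 125, 211, 238, 246, 254] ⇒ [33, 85, 108, 131, 217, 244, 252, 260]
  FykI AAATT/5: at [3, 57, 94, 112, 131, 150, 199, 205] ⇒ [8, 62, 99, 117, 136, 155, 204, 210]

Pooled cuts: [8, 19, 33, 36, 47, 53, 62, 76, 85, 89, 99, 108, 117, 131, 136, 155, 169, 183, 193, 204, 210, 217, 224, 233, 244, 252, 260]

Fragment lengths:
  [0,8): 8 bp
  [8,19): 11 bp
  [19,33): 14 bp
  [33,36): 3 bp
  [36,47): 11 bp
  [47,53): 6 bp
  [53,62): 9 bp
  [62,76): 14 bp
  [76,85): 9 bp
  [85,89): 4 bp
  [89,99): 10 bp
  [99,108): 9 bp
  [108,117): 9 bp
  [117,131): 14 bp
  [131,136): 5 bp
  [136,155): 19 bp
  [155,169): 14 bp
  [169,183): 14 bp
  [183,193): 10 bp
  [193,204): 11 bp
  [204,210): 6 bp
  [210,217): 7 bp
  [217,224): 7 bp
  [224,233): 9 bp
  [233,244): 11 bp
  [244,252): 8 bp
  [252,260): 8 bp
  [260,267): 7 bp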